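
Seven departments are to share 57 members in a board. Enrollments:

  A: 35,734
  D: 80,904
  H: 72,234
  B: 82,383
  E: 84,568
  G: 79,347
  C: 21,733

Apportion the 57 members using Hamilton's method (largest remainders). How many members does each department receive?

A: 4, D: 10, H: 9, B: 10, E: 11, G: 10, C: 3

The standard divisor is 456903/57 ≈ 8015.842.
Standard quotas: A 4.4579, D 10.0930, H 9.0114, B 10.2775, E 10.5501, G 9.8988, C 2.7113.
Lower quotas: A 4, D 10, H 9, B 10, E 10, G 9, C 2 (sum 54, leaving 3 seats).
Remainders in descending order: G 0.8988, C 0.7113, E 0.5501, A 0.4579, B 0.2775, D 0.0930, H 0.0114.
Largest remainders: G, C, E receive the extra seats.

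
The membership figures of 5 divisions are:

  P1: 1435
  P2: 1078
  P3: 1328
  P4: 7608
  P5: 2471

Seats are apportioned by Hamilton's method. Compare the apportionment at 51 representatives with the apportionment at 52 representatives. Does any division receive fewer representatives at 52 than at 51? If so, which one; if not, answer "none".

At 51 seats: P1 5, P2 4, P3 5, P4 28, P5 9.
At 52 seats: P1 5, P2 4, P3 5, P4 29, P5 9.
No division's allocation decreased.

none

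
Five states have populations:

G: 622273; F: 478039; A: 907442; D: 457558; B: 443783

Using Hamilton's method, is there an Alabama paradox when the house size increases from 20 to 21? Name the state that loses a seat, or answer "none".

At 20 seats: G 4, F 4, A 6, D 3, B 3.
At 21 seats: G 5, F 3, A 7, D 3, B 3.
F drops from 4 to 3.

F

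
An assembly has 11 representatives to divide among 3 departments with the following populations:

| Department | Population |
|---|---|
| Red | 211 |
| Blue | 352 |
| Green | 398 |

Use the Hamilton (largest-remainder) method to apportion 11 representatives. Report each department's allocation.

Standard divisor: 961 ÷ 11 ≈ 87.364.
Standard quotas: Red 2.415, Blue 4.029, Green 4.556.
Lower quotas: Red 2, Blue 4, Green 4 (sum 10, leaving 1 seat).
Remainders in descending order: Green 0.556, Red 0.415, Blue 0.029.
Largest remainder: Green receives the extra seat.

Red 2, Blue 4, Green 5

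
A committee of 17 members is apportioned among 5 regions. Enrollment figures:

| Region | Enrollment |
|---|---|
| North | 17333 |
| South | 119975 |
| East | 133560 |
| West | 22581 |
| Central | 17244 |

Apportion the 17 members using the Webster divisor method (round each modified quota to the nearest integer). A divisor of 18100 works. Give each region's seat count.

North: 1, South: 7, East: 7, West: 1, Central: 1

With modified divisor 18100: modified quotas North 0.958, South 6.628, East 7.379, West 1.248, Central 0.953.
Rounding to the nearest integer: North 1, South 7, East 7, West 1, Central 1 (total 17).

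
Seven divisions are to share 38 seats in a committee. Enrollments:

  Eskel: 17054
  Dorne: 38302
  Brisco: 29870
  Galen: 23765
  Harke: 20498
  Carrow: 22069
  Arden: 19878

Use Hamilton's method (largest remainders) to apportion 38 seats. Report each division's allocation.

The standard divisor is 171436/38 ≈ 4511.474.
Standard quotas: Eskel 3.7801, Dorne 8.4899, Brisco 6.6209, Galen 5.2677, Harke 4.5435, Carrow 4.8917, Arden 4.4061.
Lower quotas: Eskel 3, Dorne 8, Brisco 6, Galen 5, Harke 4, Carrow 4, Arden 4 (sum 34, leaving 4 seats).
Remainders in descending order: Carrow 0.8917, Eskel 0.7801, Brisco 0.6209, Harke 0.5435, Dorne 0.4899, Arden 0.4061, Galen 0.2677.
Largest remainders: Carrow, Eskel, Brisco, Harke receive the extra seats.

Eskel=4, Dorne=8, Brisco=7, Galen=5, Harke=5, Carrow=5, Arden=4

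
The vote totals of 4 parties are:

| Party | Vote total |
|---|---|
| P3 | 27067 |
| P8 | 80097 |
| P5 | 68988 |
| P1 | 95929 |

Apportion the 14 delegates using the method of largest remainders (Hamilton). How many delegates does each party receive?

P3=1, P8=4, P5=4, P1=5

Standard divisor: 272081 ÷ 14 ≈ 19434.357.
Standard quotas: P3 1.3927, P8 4.1214, P5 3.5498, P1 4.9361.
Lower quotas: P3 1, P8 4, P5 3, P1 4 (sum 12, leaving 2 seats).
Remainders in descending order: P1 0.9361, P5 0.5498, P3 0.3927, P8 0.1214.
The surplus seats go to P1, P5.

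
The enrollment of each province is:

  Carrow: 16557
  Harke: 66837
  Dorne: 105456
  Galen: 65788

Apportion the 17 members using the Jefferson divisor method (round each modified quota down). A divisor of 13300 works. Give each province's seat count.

Carrow 1, Harke 5, Dorne 7, Galen 4

With modified divisor 13300: modified quotas Carrow 1.245, Harke 5.025, Dorne 7.929, Galen 4.946.
Rounding down: Carrow 1, Harke 5, Dorne 7, Galen 4 (total 17).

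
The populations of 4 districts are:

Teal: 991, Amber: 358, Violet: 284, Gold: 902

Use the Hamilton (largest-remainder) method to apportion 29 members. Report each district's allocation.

The standard divisor is 2535/29 ≈ 87.414.
Standard quotas: Teal 11.337, Amber 4.095, Violet 3.249, Gold 10.319.
Lower quotas: Teal 11, Amber 4, Violet 3, Gold 10 (sum 28, leaving 1 seat).
Remainders in descending order: Teal 0.337, Gold 0.319, Violet 0.249, Amber 0.095.
The surplus seat goes to Teal.

Teal 12, Amber 4, Violet 3, Gold 10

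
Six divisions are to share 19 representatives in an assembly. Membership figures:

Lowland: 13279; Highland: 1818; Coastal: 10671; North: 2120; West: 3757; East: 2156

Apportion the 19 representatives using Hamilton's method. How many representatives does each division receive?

Lowland: 8, Highland: 1, Coastal: 6, North: 1, West: 2, East: 1

The standard divisor is 33801/19 = 1779.
Standard quotas: Lowland 7.4643, Highland 1.0219, Coastal 5.9983, North 1.1917, West 2.1119, East 1.2119.
Lower quotas: Lowland 7, Highland 1, Coastal 5, North 1, West 2, East 1 (sum 17, leaving 2 seats).
Remainders in descending order: Coastal 0.9983, Lowland 0.4643, East 0.2119, North 0.1917, West 0.1119, Highland 0.0219.
Largest remainders: Coastal, Lowland receive the extra seats.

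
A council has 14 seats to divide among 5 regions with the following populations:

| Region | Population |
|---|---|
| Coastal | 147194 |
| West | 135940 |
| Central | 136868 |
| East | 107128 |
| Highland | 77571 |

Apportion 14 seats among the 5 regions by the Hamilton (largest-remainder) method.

Total 604701; standard divisor 604701/14 ≈ 43192.929.
Standard quotas: Coastal 3.4078, West 3.1473, Central 3.1688, East 2.4802, Highland 1.7959.
Lower quotas: Coastal 3, West 3, Central 3, East 2, Highland 1 (sum 12, leaving 2 seats).
Remainders in descending order: Highland 0.7959, East 0.4802, Coastal 0.4078, Central 0.1688, West 0.1473.
The surplus seats go to Highland, East.

Coastal 3, West 3, Central 3, East 3, Highland 2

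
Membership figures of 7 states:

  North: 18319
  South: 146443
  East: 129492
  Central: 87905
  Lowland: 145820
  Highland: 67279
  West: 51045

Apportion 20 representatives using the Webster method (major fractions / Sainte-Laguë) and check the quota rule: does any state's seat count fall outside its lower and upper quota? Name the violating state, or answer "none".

none

Standard quotas: North 0.567, South 4.532, East 4.007, Central 2.720, Lowland 4.512, Highland 2.082, West 1.580.
Webster allocation: North 1, South 4, East 4, Central 3, Lowland 4, Highland 2, West 2.
Every allocation lies between the lower and upper quota.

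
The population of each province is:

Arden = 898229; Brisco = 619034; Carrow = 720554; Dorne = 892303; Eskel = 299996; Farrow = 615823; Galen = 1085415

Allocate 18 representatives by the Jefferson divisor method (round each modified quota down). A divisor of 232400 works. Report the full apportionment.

Arden: 3, Brisco: 2, Carrow: 3, Dorne: 3, Eskel: 1, Farrow: 2, Galen: 4

With modified divisor 232400: modified quotas Arden 3.865, Brisco 2.664, Carrow 3.100, Dorne 3.840, Eskel 1.291, Farrow 2.650, Galen 4.670.
Rounding down: Arden 3, Brisco 2, Carrow 3, Dorne 3, Eskel 1, Farrow 2, Galen 4 (total 18).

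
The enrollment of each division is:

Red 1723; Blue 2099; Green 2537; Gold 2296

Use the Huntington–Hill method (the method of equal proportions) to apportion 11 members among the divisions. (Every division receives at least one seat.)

Red=2, Blue=3, Green=3, Gold=3

With divisor 795: modified quotas Red 2.167, Blue 2.640, Green 3.191, Gold 2.888.
Geometric-mean thresholds: Red √(2·3)=2.449, Blue √(2·3)=2.449, Green √(3·4)=3.464, Gold √(2·3)=2.449.
Each quota rounded against its threshold gives Red 2, Blue 3, Green 3, Gold 3 (total 11).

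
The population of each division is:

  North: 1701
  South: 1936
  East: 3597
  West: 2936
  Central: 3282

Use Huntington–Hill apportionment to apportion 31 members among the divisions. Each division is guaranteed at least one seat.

With divisor 436: modified quotas North 3.901, South 4.440, East 8.250, West 6.734, Central 7.528.
Geometric-mean thresholds: North √(3·4)=3.464, South √(4·5)=4.472, East √(8·9)=8.485, West √(6·7)=6.481, Central √(7·8)=7.483.
Each quota rounded against its threshold gives North 4, South 4, East 8, West 7, Central 8 (total 31).

North=4, South=4, East=8, West=7, Central=8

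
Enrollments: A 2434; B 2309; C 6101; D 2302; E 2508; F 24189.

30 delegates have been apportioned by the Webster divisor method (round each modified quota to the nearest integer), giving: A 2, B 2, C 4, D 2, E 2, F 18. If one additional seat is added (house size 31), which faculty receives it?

Priority for the next seat is population ÷ (current seats + 0.5).
Priorities: A 973.600, B 923.600, C 1355.778, D 920.800, E 1003.200, F 1307.514.
Highest priority: C.

C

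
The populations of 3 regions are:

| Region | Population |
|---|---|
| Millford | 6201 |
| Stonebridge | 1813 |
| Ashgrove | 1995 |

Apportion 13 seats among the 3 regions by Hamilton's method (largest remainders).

Total 10009; standard divisor 10009/13 ≈ 769.923.
Standard quotas: Millford 8.0541, Stonebridge 2.3548, Ashgrove 2.5912.
Lower quotas: Millford 8, Stonebridge 2, Ashgrove 2 (sum 12, leaving 1 seat).
Remainders in descending order: Ashgrove 0.5912, Stonebridge 0.3548, Millford 0.0541.
Largest remainder: Ashgrove receives the extra seat.

Millford 8, Stonebridge 2, Ashgrove 3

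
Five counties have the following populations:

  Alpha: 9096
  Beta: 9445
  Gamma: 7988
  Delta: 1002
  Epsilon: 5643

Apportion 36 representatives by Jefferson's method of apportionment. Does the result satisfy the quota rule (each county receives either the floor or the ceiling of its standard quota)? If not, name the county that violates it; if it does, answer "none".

none

Standard quotas: Alpha 9.871, Beta 10.250, Gamma 8.668, Delta 1.087, Epsilon 6.124.
Jefferson allocation: Alpha 10, Beta 10, Gamma 9, Delta 1, Epsilon 6.
Every allocation lies between the lower and upper quota.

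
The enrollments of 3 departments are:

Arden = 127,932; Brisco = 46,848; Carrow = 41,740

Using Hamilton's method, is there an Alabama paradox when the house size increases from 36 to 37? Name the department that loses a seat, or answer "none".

At 36 seats: Arden 21, Brisco 8, Carrow 7.
At 37 seats: Arden 22, Brisco 8, Carrow 7.
No department's allocation decreased.

none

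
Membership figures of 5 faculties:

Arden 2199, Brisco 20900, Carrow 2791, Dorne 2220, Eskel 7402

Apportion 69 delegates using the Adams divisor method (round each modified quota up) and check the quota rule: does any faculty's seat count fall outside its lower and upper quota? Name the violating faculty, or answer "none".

Brisco

Standard quotas: Arden 4.273, Brisco 40.609, Carrow 5.423, Dorne 4.313, Eskel 14.382.
Adams allocation: Arden 5, Brisco 39, Carrow 6, Dorne 5, Eskel 14.
Brisco has quota 40.609 (lower 40, upper 41) but receives 39 — outside the quota interval.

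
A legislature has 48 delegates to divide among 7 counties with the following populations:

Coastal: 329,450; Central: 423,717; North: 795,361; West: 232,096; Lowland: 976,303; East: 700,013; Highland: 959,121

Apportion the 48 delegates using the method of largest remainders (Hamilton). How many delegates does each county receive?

Coastal 3; Central 5; North 9; West 2; Lowland 11; East 8; Highland 10

Total 4416061; standard divisor 4416061/48 ≈ 92001.271.
Standard quotas: Coastal 3.5809, Central 4.6056, North 8.6451, West 2.5227, Lowland 10.6118, East 7.6087, Highland 10.4251.
Lower quotas: Coastal 3, Central 4, North 8, West 2, Lowland 10, East 7, Highland 10 (sum 44, leaving 4 seats).
Remainders in descending order: North 0.6451, Lowland 0.6118, East 0.6087, Central 0.6056, Coastal 0.5809, West 0.5227, Highland 0.4251.
Largest remainders: North, Lowland, East, Central receive the extra seats.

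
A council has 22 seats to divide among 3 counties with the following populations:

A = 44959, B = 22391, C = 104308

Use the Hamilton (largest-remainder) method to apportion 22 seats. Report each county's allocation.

A: 6; B: 3; C: 13

Standard divisor: 171658 ÷ 22 ≈ 7802.636.
Standard quotas: A 5.7620, B 2.8697, C 13.3683.
Lower quotas: A 5, B 2, C 13 (sum 20, leaving 2 seats).
Remainders in descending order: B 0.8697, A 0.7620, C 0.3683.
Largest remainders: B, A receive the extra seats.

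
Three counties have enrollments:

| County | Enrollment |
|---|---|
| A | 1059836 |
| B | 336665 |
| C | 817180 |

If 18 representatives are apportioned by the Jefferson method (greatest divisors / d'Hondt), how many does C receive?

Standard divisor 2213681/18 ≈ 122982.278; standard quotas: A 8.618, B 2.738, C 6.645.
Rounding down gives 8, 2, 6 = 16 seats, so the divisor must be adjusted.
With modified divisor 114500: modified quotas A 9.256, B 2.940, C 7.137.
Rounding down: A 9, B 2, C 7 (total 18).
C receives 7.

7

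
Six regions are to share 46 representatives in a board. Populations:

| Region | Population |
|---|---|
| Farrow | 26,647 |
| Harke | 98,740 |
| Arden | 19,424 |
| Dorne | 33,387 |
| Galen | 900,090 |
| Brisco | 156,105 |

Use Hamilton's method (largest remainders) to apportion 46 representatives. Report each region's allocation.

Farrow 1, Harke 4, Arden 1, Dorne 1, Galen 33, Brisco 6

The standard divisor is 1234393/46 ≈ 26834.63.
Standard quotas: Farrow 0.9930, Harke 3.6796, Arden 0.7238, Dorne 1.2442, Galen 33.5421, Brisco 5.8173.
Lower quotas: Farrow 0, Harke 3, Arden 0, Dorne 1, Galen 33, Brisco 5 (sum 42, leaving 4 seats).
Remainders in descending order: Farrow 0.9930, Brisco 0.8173, Arden 0.7238, Harke 0.6796, Galen 0.5421, Dorne 0.2442.
The surplus seats go to Farrow, Brisco, Arden, Harke.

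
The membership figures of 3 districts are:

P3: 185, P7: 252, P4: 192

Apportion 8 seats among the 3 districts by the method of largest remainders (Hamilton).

Total 629; standard divisor 629/8 ≈ 78.625.
Standard quotas: P3 2.353, P7 3.205, P4 2.442.
Lower quotas: P3 2, P7 3, P4 2 (sum 7, leaving 1 seat).
Remainders in descending order: P4 0.442, P3 0.353, P7 0.205.
The surplus seat goes to P4.

P3 2, P7 3, P4 3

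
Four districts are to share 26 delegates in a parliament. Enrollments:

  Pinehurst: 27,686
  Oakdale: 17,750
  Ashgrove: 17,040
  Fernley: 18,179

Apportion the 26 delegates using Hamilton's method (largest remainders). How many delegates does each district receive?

Pinehurst 9, Oakdale 6, Ashgrove 5, Fernley 6

The standard divisor is 80655/26 ≈ 3102.115.
Standard quotas: Pinehurst 8.9249, Oakdale 5.7219, Ashgrove 5.4930, Fernley 5.8602.
Lower quotas: Pinehurst 8, Oakdale 5, Ashgrove 5, Fernley 5 (sum 23, leaving 3 seats).
Remainders in descending order: Pinehurst 0.9249, Fernley 0.8602, Oakdale 0.7219, Ashgrove 0.4930.
The surplus seats go to Pinehurst, Fernley, Oakdale.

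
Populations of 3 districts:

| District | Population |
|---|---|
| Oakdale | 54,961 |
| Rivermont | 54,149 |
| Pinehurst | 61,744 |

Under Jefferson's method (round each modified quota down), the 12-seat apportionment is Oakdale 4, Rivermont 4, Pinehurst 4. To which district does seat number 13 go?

Pinehurst

Priority for the next seat is population ÷ (current seats + 1).
Priorities: Oakdale 10992.200, Rivermont 10829.800, Pinehurst 12348.800.
Highest priority: Pinehurst.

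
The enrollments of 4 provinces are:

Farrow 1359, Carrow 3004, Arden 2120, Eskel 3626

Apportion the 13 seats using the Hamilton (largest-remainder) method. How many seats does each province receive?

Farrow 2, Carrow 4, Arden 3, Eskel 4

Total 10109; standard divisor 10109/13 ≈ 777.615.
Standard quotas: Farrow 1.748, Carrow 3.863, Arden 2.726, Eskel 4.663.
Lower quotas: Farrow 1, Carrow 3, Arden 2, Eskel 4 (sum 10, leaving 3 seats).
Remainders in descending order: Carrow 0.863, Farrow 0.748, Arden 0.726, Eskel 0.663.
Largest remainders: Carrow, Farrow, Arden receive the extra seats.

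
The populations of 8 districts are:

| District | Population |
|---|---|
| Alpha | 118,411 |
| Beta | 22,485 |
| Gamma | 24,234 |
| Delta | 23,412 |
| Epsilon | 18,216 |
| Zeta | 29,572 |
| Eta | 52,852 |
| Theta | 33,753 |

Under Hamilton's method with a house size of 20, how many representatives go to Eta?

The standard divisor is 322935/20 ≈ 16146.75.
Standard quotas: Alpha 7.3334, Beta 1.3925, Gamma 1.5009, Delta 1.4500, Epsilon 1.1282, Zeta 1.8315, Eta 3.2732, Theta 2.0904.
Lower quotas: Alpha 7, Beta 1, Gamma 1, Delta 1, Epsilon 1, Zeta 1, Eta 3, Theta 2 (sum 17, leaving 3 seats).
Remainders in descending order: Zeta 0.8315, Gamma 0.5009, Delta 0.4500, Beta 0.3925, Alpha 0.3334, Eta 0.2732, Epsilon 0.1282, Theta 0.0904.
The surplus seats go to Zeta, Gamma, Delta.
Eta receives 3.

3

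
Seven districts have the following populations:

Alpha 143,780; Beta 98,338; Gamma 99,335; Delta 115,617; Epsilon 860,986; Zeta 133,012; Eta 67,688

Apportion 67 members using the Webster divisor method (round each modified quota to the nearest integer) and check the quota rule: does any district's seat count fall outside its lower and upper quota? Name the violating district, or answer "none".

Standard quotas: Alpha 6.343, Beta 4.338, Gamma 4.382, Delta 5.100, Epsilon 37.982, Zeta 5.868, Eta 2.986.
Webster allocation: Alpha 6, Beta 4, Gamma 4, Delta 5, Epsilon 39, Zeta 6, Eta 3.
Epsilon has quota 37.982 (lower 37, upper 38) but receives 39 — outside the quota interval.

Epsilon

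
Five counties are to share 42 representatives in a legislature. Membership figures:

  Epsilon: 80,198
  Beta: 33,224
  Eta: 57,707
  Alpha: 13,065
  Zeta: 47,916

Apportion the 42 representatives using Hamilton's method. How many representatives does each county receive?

The standard divisor is 232110/42 ≈ 5526.429.
Standard quotas: Epsilon 14.5117, Beta 6.0118, Eta 10.4420, Alpha 2.3641, Zeta 8.6703.
Lower quotas: Epsilon 14, Beta 6, Eta 10, Alpha 2, Zeta 8 (sum 40, leaving 2 seats).
Remainders in descending order: Zeta 0.6703, Epsilon 0.5117, Eta 0.4420, Alpha 0.3641, Beta 0.0118.
The surplus seats go to Zeta, Epsilon.

Epsilon 15; Beta 6; Eta 10; Alpha 2; Zeta 9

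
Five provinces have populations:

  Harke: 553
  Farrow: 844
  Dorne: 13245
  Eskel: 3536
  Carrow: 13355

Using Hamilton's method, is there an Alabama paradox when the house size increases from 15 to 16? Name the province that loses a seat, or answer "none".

Farrow

At 15 seats: Harke 0, Farrow 1, Dorne 6, Eskel 2, Carrow 6.
At 16 seats: Harke 0, Farrow 0, Dorne 7, Eskel 2, Carrow 7.
Farrow drops from 1 to 0.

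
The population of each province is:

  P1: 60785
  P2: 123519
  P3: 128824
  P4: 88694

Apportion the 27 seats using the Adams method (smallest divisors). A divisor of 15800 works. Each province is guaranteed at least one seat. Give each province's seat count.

With modified divisor 15800: modified quotas P1 3.847, P2 7.818, P3 8.153, P4 5.614.
Rounding up: P1 4, P2 8, P3 9, P4 6 (total 27).

P1 4, P2 8, P3 9, P4 6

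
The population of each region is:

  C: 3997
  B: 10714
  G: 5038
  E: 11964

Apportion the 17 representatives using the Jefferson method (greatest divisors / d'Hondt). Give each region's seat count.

Standard divisor 31713/17 ≈ 1865.471; standard quotas: C 2.143, B 5.743, G 2.701, E 6.413.
Rounding down gives 2, 5, 2, 6 = 15 seats, so the divisor must be adjusted.
With modified divisor 1700: modified quotas C 2.351, B 6.302, G 2.964, E 7.038.
Rounding down: C 2, B 6, G 2, E 7 (total 17).

C 2, B 6, G 2, E 7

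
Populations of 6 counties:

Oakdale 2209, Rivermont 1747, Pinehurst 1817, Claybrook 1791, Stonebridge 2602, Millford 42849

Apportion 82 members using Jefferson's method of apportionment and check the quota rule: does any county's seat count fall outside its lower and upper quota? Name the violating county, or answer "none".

Millford

Standard quotas: Oakdale 3.417, Rivermont 2.702, Pinehurst 2.810, Claybrook 2.770, Stonebridge 4.025, Millford 66.276.
Jefferson allocation: Oakdale 3, Rivermont 2, Pinehurst 2, Claybrook 2, Stonebridge 4, Millford 69.
Millford has quota 66.276 (lower 66, upper 67) but receives 69 — outside the quota interval.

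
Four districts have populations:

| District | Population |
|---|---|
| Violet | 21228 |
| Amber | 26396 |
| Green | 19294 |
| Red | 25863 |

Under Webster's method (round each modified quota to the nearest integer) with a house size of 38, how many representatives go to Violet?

9

Standard divisor 92781/38 ≈ 2441.605; standard quotas: Violet 8.694, Amber 10.811, Green 7.902, Red 10.593.
Rounding to the nearest integer gives 9, 11, 8, 11 = 39 seats, so the divisor must be adjusted.
With modified divisor 2480: modified quotas Violet 8.560, Amber 10.644, Green 7.780, Red 10.429.
Rounding to the nearest integer: Violet 9, Amber 11, Green 8, Red 10 (total 38).
Violet receives 9.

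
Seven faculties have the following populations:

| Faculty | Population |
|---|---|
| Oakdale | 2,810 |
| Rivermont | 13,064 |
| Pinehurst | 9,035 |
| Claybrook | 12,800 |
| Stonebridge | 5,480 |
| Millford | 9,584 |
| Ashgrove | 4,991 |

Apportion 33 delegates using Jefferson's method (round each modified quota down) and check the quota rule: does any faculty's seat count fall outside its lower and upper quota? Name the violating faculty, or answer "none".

Standard quotas: Oakdale 1.605, Rivermont 7.463, Pinehurst 5.162, Claybrook 7.313, Stonebridge 3.131, Millford 5.475, Ashgrove 2.851.
Jefferson allocation: Oakdale 1, Rivermont 8, Pinehurst 5, Claybrook 8, Stonebridge 3, Millford 5, Ashgrove 3.
Every allocation lies between the lower and upper quota.

none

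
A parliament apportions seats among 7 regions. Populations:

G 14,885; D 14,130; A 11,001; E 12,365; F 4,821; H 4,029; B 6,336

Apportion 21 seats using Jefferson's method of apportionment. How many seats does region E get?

Standard divisor 67567/21 ≈ 3217.476; standard quotas: G 4.626, D 4.392, A 3.419, E 3.843, F 1.498, H 1.252, B 1.969.
Rounding down gives 4, 4, 3, 3, 1, 1, 1 = 17 seats, so the divisor must be adjusted.
With modified divisor 2800: modified quotas G 5.316, D 5.046, A 3.929, E 4.416, F 1.722, H 1.439, B 2.263.
Rounding down: G 5, D 5, A 3, E 4, F 1, H 1, B 2 (total 21).
E receives 4.

4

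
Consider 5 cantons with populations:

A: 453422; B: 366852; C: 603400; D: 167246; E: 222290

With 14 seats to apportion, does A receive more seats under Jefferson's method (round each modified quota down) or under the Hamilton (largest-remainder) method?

Jefferson

Jefferson: A 4, B 3, C 5, D 1, E 1.
Hamilton: A 3, B 3, C 5, D 1, E 2.
A gets 4 under Jefferson and 3 under Hamilton.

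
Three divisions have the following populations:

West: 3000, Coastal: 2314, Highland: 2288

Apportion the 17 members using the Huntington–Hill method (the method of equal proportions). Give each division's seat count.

West: 7, Coastal: 5, Highland: 5

With divisor 443: modified quotas West 6.772, Coastal 5.223, Highland 5.165.
Geometric-mean thresholds: West √(6·7)=6.481, Coastal √(5·6)=5.477, Highland √(5·6)=5.477.
Each quota rounded against its threshold gives West 7, Coastal 5, Highland 5 (total 17).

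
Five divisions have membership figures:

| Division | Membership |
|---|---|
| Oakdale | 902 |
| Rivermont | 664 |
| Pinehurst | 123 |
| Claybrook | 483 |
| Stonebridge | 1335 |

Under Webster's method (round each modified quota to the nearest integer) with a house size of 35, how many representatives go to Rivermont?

Standard divisor 3507/35 ≈ 100.2; standard quotas: Oakdale 9.002, Rivermont 6.627, Pinehurst 1.228, Claybrook 4.820, Stonebridge 13.323.
Rounding to the nearest integer gives Oakdale 9, Rivermont 7, Pinehurst 1, Claybrook 5, Stonebridge 13 — total 35, matching the house size, so no adjustment is needed.
Rivermont receives 7.

7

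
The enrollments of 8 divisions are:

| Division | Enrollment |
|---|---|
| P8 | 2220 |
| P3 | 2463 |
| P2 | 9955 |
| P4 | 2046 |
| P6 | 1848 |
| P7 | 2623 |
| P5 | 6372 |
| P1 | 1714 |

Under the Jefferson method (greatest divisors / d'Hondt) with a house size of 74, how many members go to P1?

4

Standard divisor 29241/74 ≈ 395.149; standard quotas: P8 5.618, P3 6.233, P2 25.193, P4 5.178, P6 4.677, P7 6.638, P5 16.126, P1 4.338.
Rounding down gives 5, 6, 25, 5, 4, 6, 16, 4 = 71 seats, so the divisor must be adjusted.
With modified divisor 372: modified quotas P8 5.968, P3 6.621, P2 26.761, P4 5.500, P6 4.968, P7 7.051, P5 17.129, P1 4.608.
Rounding down: P8 5, P3 6, P2 26, P4 5, P6 4, P7 7, P5 17, P1 4 (total 74).
P1 receives 4.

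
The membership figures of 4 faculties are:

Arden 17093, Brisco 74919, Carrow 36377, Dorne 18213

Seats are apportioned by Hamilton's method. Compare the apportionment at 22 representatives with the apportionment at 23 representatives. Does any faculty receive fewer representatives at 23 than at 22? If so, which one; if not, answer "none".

At 22 seats: Arden 3, Brisco 11, Carrow 5, Dorne 3.
At 23 seats: Arden 2, Brisco 12, Carrow 6, Dorne 3.
Arden drops from 3 to 2.

Arden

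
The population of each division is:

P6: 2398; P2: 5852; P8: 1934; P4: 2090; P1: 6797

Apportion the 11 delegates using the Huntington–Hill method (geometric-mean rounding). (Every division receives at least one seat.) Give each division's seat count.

P6: 2; P2: 3; P8: 1; P4: 1; P1: 4

With divisor 1692: modified quotas P6 1.417, P2 3.459, P8 1.143, P4 1.235, P1 4.017.
Geometric-mean thresholds: P6 √(1·2)=1.414, P2 √(3·4)=3.464, P8 √(1·2)=1.414, P4 √(1·2)=1.414, P1 √(4·5)=4.472.
Each quota rounded against its threshold gives P6 2, P2 3, P8 1, P4 1, P1 4 (total 11).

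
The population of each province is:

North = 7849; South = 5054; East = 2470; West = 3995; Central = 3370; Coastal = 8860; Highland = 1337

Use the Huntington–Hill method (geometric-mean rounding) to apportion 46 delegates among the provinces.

With divisor 721: modified quotas North 10.886, South 7.010, East 3.426, West 5.541, Central 4.674, Coastal 12.288, Highland 1.854.
Geometric-mean thresholds: North √(10·11)=10.488, South √(7·8)=7.483, East √(3·4)=3.464, West √(5·6)=5.477, Central √(4·5)=4.472, Coastal √(12·13)=12.490, Highland √(1·2)=1.414.
Each quota rounded against its threshold gives North 11, South 7, East 3, West 6, Central 5, Coastal 12, Highland 2 (total 46).

North 11, South 7, East 3, West 6, Central 5, Coastal 12, Highland 2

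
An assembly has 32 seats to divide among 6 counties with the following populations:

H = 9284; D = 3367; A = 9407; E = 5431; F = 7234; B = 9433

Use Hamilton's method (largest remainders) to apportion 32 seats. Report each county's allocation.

Standard divisor: 44156 ÷ 32 ≈ 1379.875.
Standard quotas: H 6.7281, D 2.4401, A 6.8173, E 3.9359, F 5.2425, B 6.8361.
Lower quotas: H 6, D 2, A 6, E 3, F 5, B 6 (sum 28, leaving 4 seats).
Remainders in descending order: E 0.9359, B 0.8361, A 0.8173, H 0.7281, D 0.4401, F 0.2425.
The surplus seats go to E, B, A, H.

H: 7, D: 2, A: 7, E: 4, F: 5, B: 7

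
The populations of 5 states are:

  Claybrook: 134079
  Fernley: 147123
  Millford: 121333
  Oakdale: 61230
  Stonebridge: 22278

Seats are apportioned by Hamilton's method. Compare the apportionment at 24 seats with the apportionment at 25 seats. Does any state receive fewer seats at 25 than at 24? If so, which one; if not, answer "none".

none

At 24 seats: Claybrook 7, Fernley 7, Millford 6, Oakdale 3, Stonebridge 1.
At 25 seats: Claybrook 7, Fernley 8, Millford 6, Oakdale 3, Stonebridge 1.
No state's allocation decreased.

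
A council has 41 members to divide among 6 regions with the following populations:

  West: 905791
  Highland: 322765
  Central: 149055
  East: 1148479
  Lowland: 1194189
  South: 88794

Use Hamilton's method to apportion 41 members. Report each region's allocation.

West=10; Highland=3; Central=2; East=12; Lowland=13; South=1

Standard divisor: 3809073 ÷ 41 ≈ 92904.22.
Standard quotas: West 9.7497, Highland 3.4742, Central 1.6044, East 12.3620, Lowland 12.8540, South 0.9558.
Lower quotas: West 9, Highland 3, Central 1, East 12, Lowland 12, South 0 (sum 37, leaving 4 seats).
Remainders in descending order: South 0.9558, Lowland 0.8540, West 0.7497, Central 0.6044, Highland 0.4742, East 0.3620.
Largest remainders: South, Lowland, West, Central receive the extra seats.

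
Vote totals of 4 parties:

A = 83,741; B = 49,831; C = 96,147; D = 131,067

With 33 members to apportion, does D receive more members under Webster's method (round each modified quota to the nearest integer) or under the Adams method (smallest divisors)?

Webster

Webster: A 8, B 4, C 9, D 12.
Adams: A 8, B 5, C 9, D 11.
D gets 12 under Webster and 11 under Adams.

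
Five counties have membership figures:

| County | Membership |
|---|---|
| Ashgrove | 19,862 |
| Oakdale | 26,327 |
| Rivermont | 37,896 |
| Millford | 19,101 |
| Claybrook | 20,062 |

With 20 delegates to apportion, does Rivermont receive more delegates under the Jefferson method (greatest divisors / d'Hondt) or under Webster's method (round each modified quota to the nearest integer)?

Jefferson: Ashgrove 3, Oakdale 4, Rivermont 7, Millford 3, Claybrook 3.
Webster: Ashgrove 3, Oakdale 5, Rivermont 6, Millford 3, Claybrook 3.
Rivermont gets 7 under Jefferson and 6 under Webster.

Jefferson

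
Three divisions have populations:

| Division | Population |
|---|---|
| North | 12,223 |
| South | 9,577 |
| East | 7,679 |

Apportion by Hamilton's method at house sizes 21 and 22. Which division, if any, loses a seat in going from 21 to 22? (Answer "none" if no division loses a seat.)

At 21 seats: North 9, South 7, East 5.
At 22 seats: North 9, South 7, East 6.
No division's allocation decreased.

none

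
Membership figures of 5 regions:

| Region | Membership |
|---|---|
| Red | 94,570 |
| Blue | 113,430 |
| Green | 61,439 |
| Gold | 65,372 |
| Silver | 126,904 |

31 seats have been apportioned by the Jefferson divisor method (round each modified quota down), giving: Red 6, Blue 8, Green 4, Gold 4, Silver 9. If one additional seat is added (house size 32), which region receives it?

Priority for the next seat is population ÷ (current seats + 1).
Priorities: Red 13510.000, Blue 12603.333, Green 12287.800, Gold 13074.400, Silver 12690.400.
Highest priority: Red.

Red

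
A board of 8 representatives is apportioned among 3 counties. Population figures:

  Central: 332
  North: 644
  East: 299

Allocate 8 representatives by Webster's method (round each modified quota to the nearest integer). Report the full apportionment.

Central 2; North 4; East 2

Standard divisor 1275/8 ≈ 159.375; standard quotas: Central 2.083, North 4.041, East 1.876.
Rounding to the nearest integer gives Central 2, North 4, East 2 — total 8, matching the house size, so no adjustment is needed.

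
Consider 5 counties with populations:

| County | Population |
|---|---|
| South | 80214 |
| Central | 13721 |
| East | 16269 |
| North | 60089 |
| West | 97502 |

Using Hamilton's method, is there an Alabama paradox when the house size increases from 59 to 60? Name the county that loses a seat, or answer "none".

none

At 59 seats: South 18, Central 3, East 4, North 13, West 21.
At 60 seats: South 18, Central 3, East 4, North 13, West 22.
No county's allocation decreased.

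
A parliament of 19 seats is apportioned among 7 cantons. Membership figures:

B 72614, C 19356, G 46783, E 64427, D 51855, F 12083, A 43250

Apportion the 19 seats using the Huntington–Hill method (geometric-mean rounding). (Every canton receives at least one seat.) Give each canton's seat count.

With divisor 16947: modified quotas B 4.285, C 1.142, G 2.761, E 3.802, D 3.060, F 0.713, A 2.552.
Geometric-mean thresholds: B √(4·5)=4.472, C √(1·2)=1.414, G √(2·3)=2.449, E √(3·4)=3.464, D √(3·4)=3.464, F (min 1), A √(2·3)=2.449.
Each quota rounded against its threshold gives B 4, C 1, G 3, E 4, D 3, F 1, A 3 (total 19).

B: 4, C: 1, G: 3, E: 4, D: 3, F: 1, A: 3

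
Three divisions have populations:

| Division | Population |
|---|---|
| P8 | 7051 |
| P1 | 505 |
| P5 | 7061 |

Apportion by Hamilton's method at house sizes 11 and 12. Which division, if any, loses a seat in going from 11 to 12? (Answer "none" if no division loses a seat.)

At 11 seats: P8 5, P1 1, P5 5.
At 12 seats: P8 6, P1 0, P5 6.
P1 drops from 1 to 0.

P1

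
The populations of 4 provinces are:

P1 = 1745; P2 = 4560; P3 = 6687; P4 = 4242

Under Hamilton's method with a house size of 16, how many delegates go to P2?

Total 17234; standard divisor 17234/16 ≈ 1077.125.
Standard quotas: P1 1.6201, P2 4.2335, P3 6.2082, P4 3.9383.
Lower quotas: P1 1, P2 4, P3 6, P4 3 (sum 14, leaving 2 seats).
Remainders in descending order: P4 0.9383, P1 0.6201, P2 0.2335, P3 0.2082.
The surplus seats go to P4, P1.
P2 receives 4.

4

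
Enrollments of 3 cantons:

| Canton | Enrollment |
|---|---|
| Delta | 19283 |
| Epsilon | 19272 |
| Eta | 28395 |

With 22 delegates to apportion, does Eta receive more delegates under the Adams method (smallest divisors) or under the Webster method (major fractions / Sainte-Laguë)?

Webster

Adams: Delta 7, Epsilon 6, Eta 9.
Webster: Delta 6, Epsilon 6, Eta 10.
Eta gets 9 under Adams and 10 under Webster.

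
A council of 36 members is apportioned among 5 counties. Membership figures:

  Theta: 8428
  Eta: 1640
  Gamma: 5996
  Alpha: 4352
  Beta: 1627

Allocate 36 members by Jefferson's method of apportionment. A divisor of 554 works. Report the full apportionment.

With modified divisor 554: modified quotas Theta 15.213, Eta 2.960, Gamma 10.823, Alpha 7.856, Beta 2.937.
Rounding down: Theta 15, Eta 2, Gamma 10, Alpha 7, Beta 2 (total 36).

Theta 15, Eta 2, Gamma 10, Alpha 7, Beta 2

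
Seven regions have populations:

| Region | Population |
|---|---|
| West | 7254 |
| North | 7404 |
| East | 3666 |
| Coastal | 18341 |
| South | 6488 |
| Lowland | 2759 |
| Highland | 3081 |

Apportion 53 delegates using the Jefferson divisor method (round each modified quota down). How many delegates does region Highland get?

Standard divisor 48993/53 ≈ 924.396; standard quotas: West 7.847, North 8.010, East 3.966, Coastal 19.841, South 7.019, Lowland 2.985, Highland 3.333.
Rounding down gives 7, 8, 3, 19, 7, 2, 3 = 49 seats, so the divisor must be adjusted.
With modified divisor 900: modified quotas West 8.060, North 8.227, East 4.073, Coastal 20.379, South 7.209, Lowland 3.066, Highland 3.423.
Rounding down: West 8, North 8, East 4, Coastal 20, South 7, Lowland 3, Highland 3 (total 53).
Highland receives 3.

3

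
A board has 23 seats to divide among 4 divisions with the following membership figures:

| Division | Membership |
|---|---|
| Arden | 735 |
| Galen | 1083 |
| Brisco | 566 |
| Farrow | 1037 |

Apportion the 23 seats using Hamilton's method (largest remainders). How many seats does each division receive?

Arden=5; Galen=7; Brisco=4; Farrow=7

The standard divisor is 3421/23 ≈ 148.739.
Standard quotas: Arden 4.942, Galen 7.281, Brisco 3.805, Farrow 6.972.
Lower quotas: Arden 4, Galen 7, Brisco 3, Farrow 6 (sum 20, leaving 3 seats).
Remainders in descending order: Farrow 0.972, Arden 0.942, Brisco 0.805, Galen 0.281.
The surplus seats go to Farrow, Arden, Brisco.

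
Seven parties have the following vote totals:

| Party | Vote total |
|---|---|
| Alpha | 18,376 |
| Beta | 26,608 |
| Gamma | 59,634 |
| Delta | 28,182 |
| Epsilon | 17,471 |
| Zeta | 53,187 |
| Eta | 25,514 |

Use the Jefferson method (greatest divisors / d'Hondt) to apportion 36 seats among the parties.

Alpha: 3, Beta: 4, Gamma: 10, Delta: 4, Epsilon: 2, Zeta: 9, Eta: 4

Standard divisor 228972/36 ≈ 6360.333; standard quotas: Alpha 2.889, Beta 4.183, Gamma 9.376, Delta 4.431, Epsilon 2.747, Zeta 8.362, Eta 4.011.
Rounding down gives 2, 4, 9, 4, 2, 8, 4 = 33 seats, so the divisor must be adjusted.
With modified divisor 5870: modified quotas Alpha 3.130, Beta 4.533, Gamma 10.159, Delta 4.801, Epsilon 2.976, Zeta 9.061, Eta 4.347.
Rounding down: Alpha 3, Beta 4, Gamma 10, Delta 4, Epsilon 2, Zeta 9, Eta 4 (total 36).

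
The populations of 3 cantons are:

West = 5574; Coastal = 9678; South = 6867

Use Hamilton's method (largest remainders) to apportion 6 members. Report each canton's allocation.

West 1, Coastal 3, South 2

The standard divisor is 22119/6 ≈ 3686.5.
Standard quotas: West 1.5120, Coastal 2.6253, South 1.8627.
Lower quotas: West 1, Coastal 2, South 1 (sum 4, leaving 2 seats).
Remainders in descending order: South 0.8627, Coastal 0.6253, West 0.5120.
The surplus seats go to South, Coastal.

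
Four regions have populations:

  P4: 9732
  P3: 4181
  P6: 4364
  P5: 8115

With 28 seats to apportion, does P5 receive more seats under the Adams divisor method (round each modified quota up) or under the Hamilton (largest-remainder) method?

Adams: P4 10, P3 5, P6 5, P5 8.
Hamilton: P4 10, P3 4, P6 5, P5 9.
P5 gets 8 under Adams and 9 under Hamilton.

Hamilton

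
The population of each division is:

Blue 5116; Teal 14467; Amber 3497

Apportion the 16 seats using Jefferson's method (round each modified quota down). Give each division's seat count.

Blue 3, Teal 11, Amber 2

Standard divisor 23080/16 ≈ 1442.5; standard quotas: Blue 3.547, Teal 10.029, Amber 2.424.
Rounding down gives 3, 10, 2 = 15 seats, so the divisor must be adjusted.
With modified divisor 1300: modified quotas Blue 3.935, Teal 11.128, Amber 2.690.
Rounding down: Blue 3, Teal 11, Amber 2 (total 16).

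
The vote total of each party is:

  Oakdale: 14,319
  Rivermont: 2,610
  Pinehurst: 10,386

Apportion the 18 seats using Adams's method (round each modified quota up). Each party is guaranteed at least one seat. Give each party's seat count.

Oakdale 9, Rivermont 2, Pinehurst 7

Standard divisor 27315/18 ≈ 1517.5; standard quotas: Oakdale 9.436, Rivermont 1.720, Pinehurst 6.844.
Rounding up gives 10, 2, 7 = 19 seats, so the divisor must be adjusted.
With modified divisor 1700: modified quotas Oakdale 8.423, Rivermont 1.535, Pinehurst 6.109.
Rounding up: Oakdale 9, Rivermont 2, Pinehurst 7 (total 18).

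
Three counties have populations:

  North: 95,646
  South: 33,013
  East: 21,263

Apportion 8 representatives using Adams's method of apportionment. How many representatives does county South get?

2

Standard divisor 149922/8 ≈ 18740.25; standard quotas: North 5.104, South 1.762, East 1.135.
Rounding up gives 6, 2, 2 = 10 seats, so the divisor must be adjusted.
With modified divisor 22600: modified quotas North 4.232, South 1.461, East 0.941.
Rounding up: North 5, South 2, East 1 (total 8).
South receives 2.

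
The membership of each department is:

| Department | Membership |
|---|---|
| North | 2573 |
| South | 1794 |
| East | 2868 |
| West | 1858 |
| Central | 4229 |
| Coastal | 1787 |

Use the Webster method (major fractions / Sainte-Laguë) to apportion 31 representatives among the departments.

Standard divisor 15109/31 ≈ 487.387; standard quotas: North 5.279, South 3.681, East 5.884, West 3.812, Central 8.677, Coastal 3.666.
Rounding to the nearest integer gives 5, 4, 6, 4, 9, 4 = 32 seats, so the divisor must be adjusted.
With modified divisor 500: modified quotas North 5.146, South 3.588, East 5.736, West 3.716, Central 8.458, Coastal 3.574.
Rounding to the nearest integer: North 5, South 4, East 6, West 4, Central 8, Coastal 4 (total 31).

North: 5, South: 4, East: 6, West: 4, Central: 8, Coastal: 4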